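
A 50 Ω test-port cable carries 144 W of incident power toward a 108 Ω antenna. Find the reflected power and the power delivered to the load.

P_reflected ≈ 19.4 W; P_delivered ≈ 125 W

Γ = (108 − 50)/(108 + 50) = 0.367
|Γ|² = 0.135
P_refl = |Γ|²·P_inc = 19.4 W, P_del = (1 − |Γ|²)·P_inc = 125 W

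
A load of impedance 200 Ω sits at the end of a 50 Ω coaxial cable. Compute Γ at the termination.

Γ = 0.6

Γ = (Z_L − Z_0)/(Z_L + Z_0) = (200 − 50)/(200 + 50) = 150/250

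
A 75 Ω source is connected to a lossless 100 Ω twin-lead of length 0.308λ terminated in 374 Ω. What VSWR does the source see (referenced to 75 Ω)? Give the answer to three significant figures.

VSWR ≈ 3.1

βl = 2π × 0.308 = 111°
tan(βl) = -2.62
Z_in = Z_0·(Z_L + jZ_0·tanβl)/(Z_0 + jZ_L·tanβl) = 30.3 + j35.1 Ω
Γ_s = (Z_in − Z_s)/(Z_in + Z_s) = (-44.7 + j35.1)/(105 + j35.1), |Γ_s| = 0.512
VSWR = (1 + |Γ_s|)/(1 − |Γ_s|)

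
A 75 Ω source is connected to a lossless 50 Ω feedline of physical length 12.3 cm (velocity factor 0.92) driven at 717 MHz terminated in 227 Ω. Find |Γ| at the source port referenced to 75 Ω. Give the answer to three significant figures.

λ = v/f = 0.92·c / 717 MHz = 0.385 m
βl = 2π·l/λ = 2π × 0.32 = 115°
tan(βl) = -2.14
Z_in = Z_0·(Z_L + jZ_0·tanβl)/(Z_0 + jZ_L·tanβl) = 13.3 + j22 Ω
Γ_s = (Z_in − Z_s)/(Z_in + Z_s) = (-61.7 + j22)/(88.3 + j22), |Γ_s| = 0.72

|Γ| ≈ 0.72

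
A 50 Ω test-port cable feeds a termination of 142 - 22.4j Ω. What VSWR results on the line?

Γ = (Z_L − Z_0)/(Z_L + Z_0) = (92 − j22.4)/(192 − j22.4)
|Γ| = 94.7/193 = 0.49
VSWR = (1 + |Γ|)/(1 − |Γ|) = 1.49/0.51

VSWR ≈ 2.92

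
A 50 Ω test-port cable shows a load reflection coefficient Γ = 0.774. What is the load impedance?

Z_L = Z_0·(1 + Γ)/(1 − Γ) = 50·(1.77)/(0.226)

Z_L ≈ 392 Ω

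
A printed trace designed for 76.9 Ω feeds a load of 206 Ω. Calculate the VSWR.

VSWR ≈ 2.68

Γ = (206 − 76.9)/(206 + 76.9) = 0.456
VSWR = (1 + 0.456)/(1 − 0.456)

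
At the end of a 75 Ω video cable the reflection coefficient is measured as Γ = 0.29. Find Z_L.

Z_L ≈ 136 Ω

Z_L = Z_0·(1 + Γ)/(1 − Γ) = 75·(1.29)/(0.71)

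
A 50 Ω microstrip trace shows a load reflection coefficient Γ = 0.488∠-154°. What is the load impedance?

Z_L ≈ 18 − j10.1 Ω

Z_L = Z_0·(1 + Γ)/(1 − Γ) = 50·(0.561 − j0.214)/(1.44 + j0.214)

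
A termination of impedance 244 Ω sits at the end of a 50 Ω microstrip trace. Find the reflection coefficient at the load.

Γ = 0.66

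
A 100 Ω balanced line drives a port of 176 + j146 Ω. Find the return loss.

RL ≈ 5.56 dB

Γ = (76 + j146)/(276 + j146), |Γ| = 0.527
RL = −20·log₁₀|Γ| = −20·log₁₀(0.527)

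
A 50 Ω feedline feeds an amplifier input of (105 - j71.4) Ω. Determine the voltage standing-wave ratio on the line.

VSWR ≈ 3.24

Γ = (Z_L − Z_0)/(Z_L + Z_0) = (55 − j71.4)/(155 − j71.4)
|Γ| = 90.1/171 = 0.528
VSWR = (1 + |Γ|)/(1 − |Γ|) = 1.53/0.472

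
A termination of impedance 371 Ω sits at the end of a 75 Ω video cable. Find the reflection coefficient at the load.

Γ = 0.664

Γ = (Z_L − Z_0)/(Z_L + Z_0) = (371 − 75)/(371 + 75) = 296/446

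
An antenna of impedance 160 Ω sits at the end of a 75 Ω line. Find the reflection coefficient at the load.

Γ = 0.362

Γ = (Z_L − Z_0)/(Z_L + Z_0) = (160 − 75)/(160 + 75) = 85/235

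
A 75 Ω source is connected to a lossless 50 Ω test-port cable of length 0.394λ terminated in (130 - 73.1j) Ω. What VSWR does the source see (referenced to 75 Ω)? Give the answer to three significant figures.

VSWR ≈ 3.04

βl = 2π × 0.394 = 142°
tan(βl) = -0.786
Z_in = Z_0·(Z_L + jZ_0·tanβl)/(Z_0 + jZ_L·tanβl) = 50.1 + j67.3 Ω
Γ_s = (Z_in − Z_s)/(Z_in + Z_s) = (-24.9 + j67.3)/(125 + j67.3), |Γ_s| = 0.505
VSWR = (1 + |Γ_s|)/(1 − |Γ_s|)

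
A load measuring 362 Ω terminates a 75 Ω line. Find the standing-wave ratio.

VSWR ≈ 4.83

For a purely resistive load, VSWR = R_L/Z_0 or Z_0/R_L (whichever > 1) = 362/75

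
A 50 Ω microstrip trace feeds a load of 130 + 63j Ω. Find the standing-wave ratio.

Γ = (Z_L − Z_0)/(Z_L + Z_0) = (80 + j63)/(180 + j63)
|Γ| = 102/191 = 0.534
VSWR = (1 + |Γ|)/(1 − |Γ|) = 1.53/0.466

VSWR ≈ 3.29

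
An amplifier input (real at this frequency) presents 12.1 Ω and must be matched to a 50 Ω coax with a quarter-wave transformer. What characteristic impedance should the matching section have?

Z_qwt ≈ 24.6 Ω

Z_qwt = √(Z_0·R_L) = √(50 × 12.1) = √605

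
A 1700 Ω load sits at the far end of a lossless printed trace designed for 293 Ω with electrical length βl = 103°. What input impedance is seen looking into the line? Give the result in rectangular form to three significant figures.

Z_in ≈ 53.1 + j65.5 Ω

tan(βl) = tan(103°) = -4.33
Z_in = Z_0·(Z_L + jZ_0·tanβl)/(Z_0 + jZ_L·tanβl)
     = 293·(1700 − j1270)/(293 − j7360)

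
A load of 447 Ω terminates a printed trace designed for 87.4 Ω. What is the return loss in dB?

RL ≈ 3.44 dB

Γ = (447 − 87.4)/(447 + 87.4) = 0.673
RL = −20·log₁₀|Γ| = −20·log₁₀(0.673)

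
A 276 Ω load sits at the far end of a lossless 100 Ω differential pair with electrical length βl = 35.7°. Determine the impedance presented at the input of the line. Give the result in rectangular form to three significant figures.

tan(βl) = tan(35.7°) = 0.719
Z_in = Z_0·(Z_L + jZ_0·tanβl)/(Z_0 + jZ_L·tanβl)
     = 100·(276 + j71.9)/(100 + j198)

Z_in ≈ 84.8 − j96.4 Ω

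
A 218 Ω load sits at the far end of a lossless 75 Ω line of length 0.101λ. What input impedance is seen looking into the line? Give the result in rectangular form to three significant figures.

Z_in ≈ 60.3 − j73.7 Ω

βl = 2π × 0.101 = 36.4°
tan(βl) = tan(36.4°) = 0.736
Z_in = Z_0·(Z_L + jZ_0·tanβl)/(Z_0 + jZ_L·tanβl)
     = 75·(218 + j55.2)/(75 + j160)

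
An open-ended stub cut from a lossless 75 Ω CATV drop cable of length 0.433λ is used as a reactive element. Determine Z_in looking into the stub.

βl = 2π × 0.433 = 156°
tan(βl) = -0.448
For an open-ended stub, Z_in = −jZ_0·cot(βl) = −jZ_0/tan(βl)

Z_in ≈ +j168 Ω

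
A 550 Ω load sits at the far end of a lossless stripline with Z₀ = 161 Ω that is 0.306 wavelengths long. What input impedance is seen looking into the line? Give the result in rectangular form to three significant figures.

βl = 2π × 0.306 = 110°
tan(βl) = tan(110°) = -2.72
Z_in = Z_0·(Z_L + jZ_0·tanβl)/(Z_0 + jZ_L·tanβl)
     = 161·(550 − j439)/(161 − j1500)

Z_in ≈ 52.9 + j53.4 Ω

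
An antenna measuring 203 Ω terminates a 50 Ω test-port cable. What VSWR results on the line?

VSWR ≈ 4.06

For a purely resistive load, VSWR = R_L/Z_0 or Z_0/R_L (whichever > 1) = 203/50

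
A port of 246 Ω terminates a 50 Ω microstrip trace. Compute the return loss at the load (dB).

RL ≈ 3.58 dB

Γ = (246 − 50)/(246 + 50) = 0.662
RL = −20·log₁₀|Γ| = −20·log₁₀(0.662)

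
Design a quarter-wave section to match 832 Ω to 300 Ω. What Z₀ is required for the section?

Z_qwt = √(Z_0·R_L) = √(300 × 832) = √249600

Z_qwt ≈ 500 Ω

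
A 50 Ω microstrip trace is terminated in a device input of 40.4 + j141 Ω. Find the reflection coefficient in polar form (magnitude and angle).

Γ ≈ 0.844 ∠ 36.6°

Γ = (Z_L − Z_0)/(Z_L + Z_0) = (-9.6 + j141)/(90.4 + j141)
|Γ| = 141/167 = 0.844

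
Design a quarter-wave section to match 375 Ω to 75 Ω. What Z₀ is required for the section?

Z_qwt ≈ 168 Ω

Z_qwt = √(Z_0·R_L) = √(75 × 375) = √28120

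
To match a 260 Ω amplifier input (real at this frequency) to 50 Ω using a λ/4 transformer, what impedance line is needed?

Z_qwt ≈ 114 Ω

Z_qwt = √(Z_0·R_L) = √(50 × 260) = √13000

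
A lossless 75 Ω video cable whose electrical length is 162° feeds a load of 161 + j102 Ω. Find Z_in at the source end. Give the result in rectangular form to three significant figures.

tan(βl) = tan(162°) = -0.325
Z_in = Z_0·(Z_L + jZ_0·tanβl)/(Z_0 + jZ_L·tanβl)
     = 75·(161 + j77.6)/(108 − j52.3)

Z_in ≈ 69.4 + j87.4 Ω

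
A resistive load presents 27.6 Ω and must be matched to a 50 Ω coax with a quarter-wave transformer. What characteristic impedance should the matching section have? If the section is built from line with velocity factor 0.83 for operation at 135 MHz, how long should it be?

Z_qwt ≈ 37.1 Ω; length ≈ 46.1 cm

Z_qwt = √(Z_0·R_L) = √(50 × 27.6) = √1380
λ = 0.83·c/f = 1.84 m, so l = λ/4 = 0.461 m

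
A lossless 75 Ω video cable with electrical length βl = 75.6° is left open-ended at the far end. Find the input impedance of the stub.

tan(βl) = 3.89
For an open-ended stub, Z_in = −jZ_0·cot(βl) = −jZ_0/tan(βl)

Z_in ≈ −j19.3 Ω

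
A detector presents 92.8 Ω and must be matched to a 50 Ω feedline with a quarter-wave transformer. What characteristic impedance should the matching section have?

Z_qwt = √(Z_0·R_L) = √(50 × 92.8) = √4640

Z_qwt ≈ 68.1 Ω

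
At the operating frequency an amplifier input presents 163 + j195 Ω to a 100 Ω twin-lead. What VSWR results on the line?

Γ = (Z_L − Z_0)/(Z_L + Z_0) = (63 + j195)/(263 + j195)
|Γ| = 205/327 = 0.626
VSWR = (1 + |Γ|)/(1 − |Γ|) = 1.63/0.374

VSWR ≈ 4.35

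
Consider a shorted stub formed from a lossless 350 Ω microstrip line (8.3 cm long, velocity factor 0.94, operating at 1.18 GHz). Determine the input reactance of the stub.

X_in ≈ -499 Ω (capacitive)

λ = v/f = 0.94·c / 1.18 GHz = 0.239 m
βl = 2π·l/λ = 2π × 0.347 = 125°
tan(βl) = -1.43
For a shorted stub, Z_in = jZ_0·tan(βl)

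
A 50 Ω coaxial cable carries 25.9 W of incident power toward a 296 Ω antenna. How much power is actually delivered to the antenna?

P_delivered ≈ 12.8 W

Γ = (296 − 50)/(296 + 50) = 0.711
|Γ|² = 0.505
P_refl = |Γ|²·P_inc = 13.1 W, P_del = (1 − |Γ|²)·P_inc = 12.8 W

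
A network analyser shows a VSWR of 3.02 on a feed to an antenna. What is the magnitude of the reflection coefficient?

|Γ| = (S − 1)/(S + 1) = (3.02 − 1)/(3.02 + 1) = 2.02/4.02

|Γ| ≈ 0.502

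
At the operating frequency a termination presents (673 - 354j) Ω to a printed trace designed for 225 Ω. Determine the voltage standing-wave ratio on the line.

VSWR ≈ 3.9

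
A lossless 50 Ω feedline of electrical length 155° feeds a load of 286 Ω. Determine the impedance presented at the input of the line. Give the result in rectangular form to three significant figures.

Z_in ≈ 42.9 + j91.1 Ω

tan(βl) = tan(155°) = -0.466
Z_in = Z_0·(Z_L + jZ_0·tanβl)/(Z_0 + jZ_L·tanβl)
     = 50·(286 − j23.3)/(50 − j133)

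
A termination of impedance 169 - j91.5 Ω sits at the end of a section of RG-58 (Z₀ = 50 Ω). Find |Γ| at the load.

|Γ| ≈ 0.632

Γ = (Z_L − Z_0)/(Z_L + Z_0) = (119 − j91.5)/(219 − j91.5)
|Γ| = 150/237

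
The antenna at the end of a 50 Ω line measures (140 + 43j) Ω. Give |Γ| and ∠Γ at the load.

Γ = (Z_L − Z_0)/(Z_L + Z_0) = (90 + j43)/(190 + j43)
|Γ| = 99.7/195 = 0.512

Γ ≈ 0.512 ∠ 12.8°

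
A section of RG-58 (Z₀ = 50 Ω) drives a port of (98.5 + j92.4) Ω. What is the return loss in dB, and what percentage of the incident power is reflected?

Γ = (48.5 + j92.4)/(148.5 + j92.4), |Γ| = 0.597
RL = −20·log₁₀(0.597) = 4.49 dB
P_refl/P_inc = |Γ|² = 0.356

RL ≈ 4.49 dB; 35.6% of incident power reflected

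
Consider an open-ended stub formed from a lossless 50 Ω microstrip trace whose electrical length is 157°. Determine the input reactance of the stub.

X_in ≈ 118 Ω (inductive)

tan(βl) = -0.424
For an open-ended stub, Z_in = −jZ_0·cot(βl) = −jZ_0/tan(βl)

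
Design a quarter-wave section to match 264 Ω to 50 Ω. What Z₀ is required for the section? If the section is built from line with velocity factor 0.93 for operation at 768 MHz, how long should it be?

Z_qwt = √(Z_0·R_L) = √(50 × 264) = √13200
λ = 0.93·c/f = 0.363 m, so l = λ/4 = 0.0908 m

Z_qwt ≈ 115 Ω; length ≈ 9.08 cm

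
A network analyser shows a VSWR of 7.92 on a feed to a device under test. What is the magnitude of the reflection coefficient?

|Γ| ≈ 0.776

|Γ| = (S − 1)/(S + 1) = (7.92 − 1)/(7.92 + 1) = 6.92/8.92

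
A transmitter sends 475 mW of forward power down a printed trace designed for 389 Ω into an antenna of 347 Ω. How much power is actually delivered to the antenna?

P_delivered ≈ 473 mW

Γ = (347 − 389)/(347 + 389) = -0.0571
|Γ|² = 0.00326
P_refl = |Γ|²·P_inc = 1.55 mW, P_del = (1 − |Γ|²)·P_inc = 473 mW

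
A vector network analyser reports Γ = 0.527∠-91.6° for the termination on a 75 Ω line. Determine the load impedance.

Z_L ≈ 41.4 − j60.5 Ω

Z_L = Z_0·(1 + Γ)/(1 − Γ) = 75·(0.985 − j0.527)/(1.01 + j0.527)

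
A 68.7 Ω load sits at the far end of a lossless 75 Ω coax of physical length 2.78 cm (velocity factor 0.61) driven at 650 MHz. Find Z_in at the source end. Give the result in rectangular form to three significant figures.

Z_in ≈ 72.7 + j6.04 Ω

λ = v/f = 0.61·c / 650 MHz = 0.282 m
βl = 2π·l/λ = 2π × 0.0987 = 35.5°
tan(βl) = tan(35.5°) = 0.715
Z_in = Z_0·(Z_L + jZ_0·tanβl)/(Z_0 + jZ_L·tanβl)
     = 75·(68.7 + j53.6)/(75 + j49.1)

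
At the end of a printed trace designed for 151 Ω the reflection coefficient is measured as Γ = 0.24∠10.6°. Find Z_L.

Z_L = Z_0·(1 + Γ)/(1 − Γ) = 151·(1.24 + j0.0441)/(0.764 − j0.0441)

Z_L ≈ 243 + j22.8 Ω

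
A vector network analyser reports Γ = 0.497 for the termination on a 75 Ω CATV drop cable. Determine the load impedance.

Z_L = Z_0·(1 + Γ)/(1 − Γ) = 75·(1.5)/(0.503)

Z_L ≈ 223 Ω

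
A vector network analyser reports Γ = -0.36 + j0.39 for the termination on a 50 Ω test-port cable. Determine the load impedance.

Z_L = Z_0·(1 + Γ)/(1 − Γ) = 50·(0.64 + j0.39)/(1.36 − j0.39)

Z_L ≈ 17.9 + j19.5 Ω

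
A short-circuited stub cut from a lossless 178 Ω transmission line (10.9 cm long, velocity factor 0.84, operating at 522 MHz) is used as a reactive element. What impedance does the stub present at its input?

λ = v/f = 0.84·c / 522 MHz = 0.483 m
βl = 2π·l/λ = 2π × 0.226 = 81.3°
tan(βl) = 6.52
For a short-circuited stub, Z_in = jZ_0·tan(βl)

Z_in ≈ +j1160 Ω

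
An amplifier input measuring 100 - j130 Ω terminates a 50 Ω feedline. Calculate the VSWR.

VSWR ≈ 5.7

Γ = (Z_L − Z_0)/(Z_L + Z_0) = (50 − j130)/(150 − j130)
|Γ| = 139/198 = 0.702
VSWR = (1 + |Γ|)/(1 − |Γ|) = 1.7/0.298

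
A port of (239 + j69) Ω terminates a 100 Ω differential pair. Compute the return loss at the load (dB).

RL ≈ 6.96 dB

Γ = (139 + j69)/(339 + j69), |Γ| = 0.449
RL = −20·log₁₀|Γ| = −20·log₁₀(0.449)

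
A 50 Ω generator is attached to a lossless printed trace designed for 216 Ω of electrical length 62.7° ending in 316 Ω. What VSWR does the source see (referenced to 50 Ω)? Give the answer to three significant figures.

VSWR ≈ 3.69

tan(βl) = 1.94
Z_in = Z_0·(Z_L + jZ_0·tanβl)/(Z_0 + jZ_L·tanβl) = 166 − j52.8 Ω
Γ_s = (Z_in − Z_s)/(Z_in + Z_s) = (116 − j52.8)/(216 − j52.8), |Γ_s| = 0.574
VSWR = (1 + |Γ_s|)/(1 − |Γ_s|)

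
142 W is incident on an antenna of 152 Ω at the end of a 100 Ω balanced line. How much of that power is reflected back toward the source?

Γ = (152 − 100)/(152 + 100) = 0.206
|Γ|² = 0.0426
P_refl = |Γ|²·P_inc = 6.05 W, P_del = (1 − |Γ|²)·P_inc = 136 W

P_reflected ≈ 6.05 W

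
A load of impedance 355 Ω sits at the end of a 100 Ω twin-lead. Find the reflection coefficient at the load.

Γ = (Z_L − Z_0)/(Z_L + Z_0) = (355 − 100)/(355 + 100) = 255/455

Γ = 0.56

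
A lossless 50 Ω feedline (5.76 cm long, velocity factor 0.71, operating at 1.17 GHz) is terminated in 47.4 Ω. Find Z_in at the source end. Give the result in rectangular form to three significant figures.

Z_in ≈ 51.8 − j2.05 Ω

λ = v/f = 0.71·c / 1.17 GHz = 0.182 m
βl = 2π·l/λ = 2π × 0.316 = 114°
tan(βl) = tan(114°) = -2.26
Z_in = Z_0·(Z_L + jZ_0·tanβl)/(Z_0 + jZ_L·tanβl)
     = 50·(47.4 − j113)/(50 − j107)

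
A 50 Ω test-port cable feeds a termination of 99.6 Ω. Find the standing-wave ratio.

Γ = (99.6 − 50)/(99.6 + 50) = 0.332
VSWR = (1 + 0.332)/(1 − 0.332)

VSWR ≈ 1.99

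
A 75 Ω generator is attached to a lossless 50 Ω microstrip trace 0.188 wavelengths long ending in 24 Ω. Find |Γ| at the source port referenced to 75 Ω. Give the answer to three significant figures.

|Γ| ≈ 0.265

βl = 2π × 0.188 = 67.7°
tan(βl) = 2.44
Z_in = Z_0·(Z_L + jZ_0·tanβl)/(Z_0 + jZ_L·tanβl) = 70.3 + j39.6 Ω
Γ_s = (Z_in − Z_s)/(Z_in + Z_s) = (-4.7 + j39.6)/(145 + j39.6), |Γ_s| = 0.265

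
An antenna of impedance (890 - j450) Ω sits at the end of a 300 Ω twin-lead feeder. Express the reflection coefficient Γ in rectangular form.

Γ ≈ 0.559 − j0.167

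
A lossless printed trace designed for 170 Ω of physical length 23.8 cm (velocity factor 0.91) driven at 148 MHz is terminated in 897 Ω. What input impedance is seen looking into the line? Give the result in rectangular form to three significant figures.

Z_in ≈ 59.4 − j151 Ω

λ = v/f = 0.91·c / 148 MHz = 1.84 m
βl = 2π·l/λ = 2π × 0.129 = 46.4°
tan(βl) = tan(46.4°) = 1.05
Z_in = Z_0·(Z_L + jZ_0·tanβl)/(Z_0 + jZ_L·tanβl)
     = 170·(897 + j179)/(170 + j944)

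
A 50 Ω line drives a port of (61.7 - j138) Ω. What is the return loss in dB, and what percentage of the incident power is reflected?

RL ≈ 2.16 dB; 60.9% of incident power reflected

Γ = (11.7 − j138)/(111.7 − j138), |Γ| = 0.78
RL = −20·log₁₀(0.78) = 2.16 dB
P_refl/P_inc = |Γ|² = 0.609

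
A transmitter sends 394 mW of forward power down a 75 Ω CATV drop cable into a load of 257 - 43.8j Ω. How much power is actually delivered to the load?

P_delivered ≈ 271 mW

|Γ| = |(182 − j43.8)/(332 − j43.8)| = 0.559
|Γ|² = 0.312
P_refl = |Γ|²·P_inc = 123 mW, P_del = (1 − |Γ|²)·P_inc = 271 mW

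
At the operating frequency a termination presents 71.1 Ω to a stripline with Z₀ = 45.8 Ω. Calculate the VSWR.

VSWR ≈ 1.55

For a purely resistive load, VSWR = R_L/Z_0 or Z_0/R_L (whichever > 1) = 71.1/45.8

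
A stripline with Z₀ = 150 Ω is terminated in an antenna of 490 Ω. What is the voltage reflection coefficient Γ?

Γ = (Z_L − Z_0)/(Z_L + Z_0) = (490 − 150)/(490 + 150) = 340/640

Γ = 0.531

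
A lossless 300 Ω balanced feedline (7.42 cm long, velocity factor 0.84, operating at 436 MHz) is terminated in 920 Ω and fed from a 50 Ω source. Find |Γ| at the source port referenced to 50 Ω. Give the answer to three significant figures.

|Γ| ≈ 0.819

λ = v/f = 0.84·c / 436 MHz = 0.578 m
βl = 2π·l/λ = 2π × 0.128 = 46.2°
tan(βl) = 1.04
Z_in = Z_0·(Z_L + jZ_0·tanβl)/(Z_0 + jZ_L·tanβl) = 171 − j234 Ω
Γ_s = (Z_in − Z_s)/(Z_in + Z_s) = (121 − j234)/(221 − j234), |Γ_s| = 0.819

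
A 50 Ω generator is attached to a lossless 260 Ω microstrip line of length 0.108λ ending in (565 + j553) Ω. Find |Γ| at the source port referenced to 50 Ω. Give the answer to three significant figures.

|Γ| ≈ 0.902

βl = 2π × 0.108 = 38.9°
tan(βl) = 0.806
Z_in = Z_0·(Z_L + jZ_0·tanβl)/(Z_0 + jZ_L·tanβl) = 260 − j429 Ω
Γ_s = (Z_in − Z_s)/(Z_in + Z_s) = (210 − j429)/(310 − j429), |Γ_s| = 0.902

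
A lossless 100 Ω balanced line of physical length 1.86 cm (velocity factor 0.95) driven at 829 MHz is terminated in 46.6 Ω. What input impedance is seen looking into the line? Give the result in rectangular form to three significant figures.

λ = v/f = 0.95·c / 829 MHz = 0.344 m
βl = 2π·l/λ = 2π × 0.0541 = 19.5°
tan(βl) = tan(19.5°) = 0.354
Z_in = Z_0·(Z_L + jZ_0·tanβl)/(Z_0 + jZ_L·tanβl)
     = 100·(46.6 + j35.4)/(100 + j16.5)

Z_in ≈ 51 + j27 Ω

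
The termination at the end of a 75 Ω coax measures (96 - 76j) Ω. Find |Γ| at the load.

|Γ| ≈ 0.421

Γ = (Z_L − Z_0)/(Z_L + Z_0) = (21 − j76)/(171 − j76)
|Γ| = 78.8/187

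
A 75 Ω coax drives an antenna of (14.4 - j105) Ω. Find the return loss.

RL ≈ 1.12 dB

Γ = (-60.6 − j105)/(89.4 − j105), |Γ| = 0.879
RL = −20·log₁₀|Γ| = −20·log₁₀(0.879)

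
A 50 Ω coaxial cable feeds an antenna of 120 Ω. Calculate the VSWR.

VSWR ≈ 2.4

Γ = (120 − 50)/(120 + 50) = 0.412
VSWR = (1 + 0.412)/(1 − 0.412)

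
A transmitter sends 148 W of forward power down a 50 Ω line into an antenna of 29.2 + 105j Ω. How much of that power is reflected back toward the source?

P_reflected ≈ 98 W

|Γ| = |(-20.8 + j105)/(79.2 + j105)| = 0.814
|Γ|² = 0.662
P_refl = |Γ|²·P_inc = 98 W, P_del = (1 − |Γ|²)·P_inc = 50 W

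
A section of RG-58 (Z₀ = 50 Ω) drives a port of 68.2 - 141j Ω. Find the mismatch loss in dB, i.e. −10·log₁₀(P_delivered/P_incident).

Γ = (18.2 − j141)/(118.2 − j141), |Γ| = 0.773
|Γ|² = 0.597, so P_del/P_inc = 1 − |Γ|² = 0.403
ML = −10·log₁₀(1 − |Γ|²)

mismatch loss ≈ 3.95 dB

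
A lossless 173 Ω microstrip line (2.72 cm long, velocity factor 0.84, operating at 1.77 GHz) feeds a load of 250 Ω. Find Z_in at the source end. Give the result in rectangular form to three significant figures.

λ = v/f = 0.84·c / 1.77 GHz = 0.142 m
βl = 2π·l/λ = 2π × 0.191 = 68.8°
tan(βl) = tan(68.8°) = 2.58
Z_in = Z_0·(Z_L + jZ_0·tanβl)/(Z_0 + jZ_L·tanβl)
     = 173·(250 + j445)/(173 + j644)

Z_in ≈ 128 − j32.7 Ω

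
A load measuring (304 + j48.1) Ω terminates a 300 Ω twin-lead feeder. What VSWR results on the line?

Γ = (Z_L − Z_0)/(Z_L + Z_0) = (4 + j48.1)/(604 + j48.1)
|Γ| = 48.3/606 = 0.0797
VSWR = (1 + |Γ|)/(1 − |Γ|) = 1.08/0.92

VSWR ≈ 1.17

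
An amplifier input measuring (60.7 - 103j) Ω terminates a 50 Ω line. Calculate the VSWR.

VSWR ≈ 5.35

Γ = (Z_L − Z_0)/(Z_L + Z_0) = (10.7 − j103)/(110.7 − j103)
|Γ| = 104/151 = 0.685
VSWR = (1 + |Γ|)/(1 − |Γ|) = 1.68/0.315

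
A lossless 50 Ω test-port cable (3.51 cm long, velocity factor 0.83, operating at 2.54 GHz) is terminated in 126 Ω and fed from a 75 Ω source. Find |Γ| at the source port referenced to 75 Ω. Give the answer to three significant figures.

|Γ| ≈ 0.502

λ = v/f = 0.83·c / 2.54 GHz = 0.098 m
βl = 2π·l/λ = 2π × 0.358 = 129°
tan(βl) = -1.24
Z_in = Z_0·(Z_L + jZ_0·tanβl)/(Z_0 + jZ_L·tanβl) = 29.7 + j30.8 Ω
Γ_s = (Z_in − Z_s)/(Z_in + Z_s) = (-45.3 + j30.8)/(105 + j30.8), |Γ_s| = 0.502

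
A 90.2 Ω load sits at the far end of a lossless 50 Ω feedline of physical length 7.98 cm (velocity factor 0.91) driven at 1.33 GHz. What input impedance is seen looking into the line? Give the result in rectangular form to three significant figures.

λ = v/f = 0.91·c / 1.33 GHz = 0.205 m
βl = 2π·l/λ = 2π × 0.389 = 140°
tan(βl) = tan(140°) = -0.84
Z_in = Z_0·(Z_L + jZ_0·tanβl)/(Z_0 + jZ_L·tanβl)
     = 50·(90.2 − j42)/(50 − j75.8)

Z_in ≈ 46.7 + j28.7 Ω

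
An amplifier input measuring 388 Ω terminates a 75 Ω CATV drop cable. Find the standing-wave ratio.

Γ = (388 − 75)/(388 + 75) = 0.676
VSWR = (1 + 0.676)/(1 − 0.676)

VSWR ≈ 5.17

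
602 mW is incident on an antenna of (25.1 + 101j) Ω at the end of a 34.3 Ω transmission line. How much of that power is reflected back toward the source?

|Γ| = |(-9.2 + j101)/(59.4 + j101)| = 0.866
|Γ|² = 0.749
P_refl = |Γ|²·P_inc = 451 mW, P_del = (1 − |Γ|²)·P_inc = 151 mW

P_reflected ≈ 451 mW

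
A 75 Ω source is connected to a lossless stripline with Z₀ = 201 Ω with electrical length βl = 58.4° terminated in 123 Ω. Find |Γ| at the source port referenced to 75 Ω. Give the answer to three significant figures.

tan(βl) = 1.63
Z_in = Z_0·(Z_L + jZ_0·tanβl)/(Z_0 + jZ_L·tanβl) = 225 + j103 Ω
Γ_s = (Z_in − Z_s)/(Z_in + Z_s) = (150 + j103)/(300 + j103), |Γ_s| = 0.574

|Γ| ≈ 0.574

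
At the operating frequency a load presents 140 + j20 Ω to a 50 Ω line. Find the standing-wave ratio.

Γ = (Z_L − Z_0)/(Z_L + Z_0) = (90 + j20)/(190 + j20)
|Γ| = 92.2/191 = 0.483
VSWR = (1 + |Γ|)/(1 − |Γ|) = 1.48/0.517

VSWR ≈ 2.87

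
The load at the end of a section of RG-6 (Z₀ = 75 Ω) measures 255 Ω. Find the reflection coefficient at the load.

Γ = 0.545

Γ = (Z_L − Z_0)/(Z_L + Z_0) = (255 − 75)/(255 + 75) = 180/330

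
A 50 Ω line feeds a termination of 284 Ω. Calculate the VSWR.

VSWR ≈ 5.68

For a purely resistive load, VSWR = R_L/Z_0 or Z_0/R_L (whichever > 1) = 284/50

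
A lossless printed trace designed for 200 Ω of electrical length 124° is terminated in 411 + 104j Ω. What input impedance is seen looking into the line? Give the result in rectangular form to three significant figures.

tan(βl) = tan(124°) = -1.48
Z_in = Z_0·(Z_L + jZ_0·tanβl)/(Z_0 + jZ_L·tanβl)
     = 200·(411 − j193)/(354 − j609)

Z_in ≈ 106 + j73.4 Ω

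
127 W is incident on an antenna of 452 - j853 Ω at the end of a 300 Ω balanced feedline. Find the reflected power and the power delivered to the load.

|Γ| = |(152 − j853)/(752 − j853)| = 0.762
|Γ|² = 0.581
P_refl = |Γ|²·P_inc = 73.7 W, P_del = (1 − |Γ|²)·P_inc = 53.3 W

P_reflected ≈ 73.7 W; P_delivered ≈ 53.3 W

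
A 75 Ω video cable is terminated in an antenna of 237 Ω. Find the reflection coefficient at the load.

Γ = (Z_L − Z_0)/(Z_L + Z_0) = (237 − 75)/(237 + 75) = 162/312

Γ = 0.519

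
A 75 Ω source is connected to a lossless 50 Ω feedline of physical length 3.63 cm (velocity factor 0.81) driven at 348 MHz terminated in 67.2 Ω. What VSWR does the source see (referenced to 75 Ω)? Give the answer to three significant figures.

λ = v/f = 0.81·c / 348 MHz = 0.698 m
βl = 2π·l/λ = 2π × 0.052 = 18.7°
tan(βl) = 0.339
Z_in = Z_0·(Z_L + jZ_0·tanβl)/(Z_0 + jZ_L·tanβl) = 62 − j11.3 Ω
Γ_s = (Z_in − Z_s)/(Z_in + Z_s) = (-13 − j11.3)/(137 − j11.3), |Γ_s| = 0.125
VSWR = (1 + |Γ_s|)/(1 − |Γ_s|)

VSWR ≈ 1.29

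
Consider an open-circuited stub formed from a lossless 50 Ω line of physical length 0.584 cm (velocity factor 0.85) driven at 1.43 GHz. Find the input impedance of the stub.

λ = v/f = 0.85·c / 1.43 GHz = 0.178 m
βl = 2π·l/λ = 2π × 0.0327 = 11.8°
tan(βl) = 0.209
For an open-circuited stub, Z_in = −jZ_0·cot(βl) = −jZ_0/tan(βl)

Z_in ≈ −j240 Ω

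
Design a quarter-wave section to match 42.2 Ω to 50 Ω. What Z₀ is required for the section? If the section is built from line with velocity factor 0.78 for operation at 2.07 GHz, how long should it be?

Z_qwt = √(Z_0·R_L) = √(50 × 42.2) = √2110
λ = 0.78·c/f = 0.113 m, so l = λ/4 = 0.0283 m

Z_qwt ≈ 45.9 Ω; length ≈ 2.83 cm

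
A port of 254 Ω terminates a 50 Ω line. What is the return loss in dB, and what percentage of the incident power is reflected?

RL ≈ 3.46 dB; 45% of incident power reflected

Γ = (254 − 50)/(254 + 50) = 0.671
RL = −20·log₁₀(0.671) = 3.46 dB
P_refl/P_inc = |Γ|² = 0.45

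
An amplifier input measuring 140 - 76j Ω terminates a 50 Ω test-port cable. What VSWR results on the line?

VSWR ≈ 3.71

Γ = (Z_L − Z_0)/(Z_L + Z_0) = (90 − j76)/(190 − j76)
|Γ| = 118/205 = 0.576
VSWR = (1 + |Γ|)/(1 − |Γ|) = 1.58/0.424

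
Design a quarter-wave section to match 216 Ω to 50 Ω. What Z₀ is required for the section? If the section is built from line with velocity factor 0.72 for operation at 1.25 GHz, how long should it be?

Z_qwt = √(Z_0·R_L) = √(50 × 216) = √10800
λ = 0.72·c/f = 0.173 m, so l = λ/4 = 0.0432 m

Z_qwt ≈ 104 Ω; length ≈ 4.32 cm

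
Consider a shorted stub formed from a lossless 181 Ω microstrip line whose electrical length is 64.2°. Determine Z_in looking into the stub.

tan(βl) = 2.07
For a shorted stub, Z_in = jZ_0·tan(βl)

Z_in ≈ +j374 Ω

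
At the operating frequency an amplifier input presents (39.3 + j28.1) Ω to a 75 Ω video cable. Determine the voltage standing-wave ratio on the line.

VSWR ≈ 2.26

Γ = (Z_L − Z_0)/(Z_L + Z_0) = (-35.7 + j28.1)/(114.3 + j28.1)
|Γ| = 45.4/118 = 0.386
VSWR = (1 + |Γ|)/(1 − |Γ|) = 1.39/0.614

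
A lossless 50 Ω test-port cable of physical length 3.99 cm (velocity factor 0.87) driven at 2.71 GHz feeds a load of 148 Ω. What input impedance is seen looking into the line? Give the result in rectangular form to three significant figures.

Z_in ≈ 48.7 + j56.2 Ω

λ = v/f = 0.87·c / 2.71 GHz = 0.0963 m
βl = 2π·l/λ = 2π × 0.414 = 149°
tan(βl) = tan(149°) = -0.597
Z_in = Z_0·(Z_L + jZ_0·tanβl)/(Z_0 + jZ_L·tanβl)
     = 50·(148 − j29.9)/(50 − j88.4)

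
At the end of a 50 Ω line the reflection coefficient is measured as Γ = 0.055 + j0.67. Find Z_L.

Z_L = Z_0·(1 + Γ)/(1 − Γ) = 50·(1.05 + j0.67)/(0.945 − j0.67)

Z_L ≈ 20.4 + j49.9 Ω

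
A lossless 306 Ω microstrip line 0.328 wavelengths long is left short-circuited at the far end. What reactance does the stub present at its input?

βl = 2π × 0.328 = 118°
tan(βl) = -1.87
For a short-circuited stub, Z_in = jZ_0·tan(βl)

X_in ≈ -574 Ω (capacitive)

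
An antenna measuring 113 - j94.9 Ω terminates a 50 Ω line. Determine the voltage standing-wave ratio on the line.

VSWR ≈ 4.05

Γ = (Z_L − Z_0)/(Z_L + Z_0) = (63 − j94.9)/(163 − j94.9)
|Γ| = 114/189 = 0.604
VSWR = (1 + |Γ|)/(1 − |Γ|) = 1.6/0.396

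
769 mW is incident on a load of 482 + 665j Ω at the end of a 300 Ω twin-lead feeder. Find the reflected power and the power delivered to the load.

P_reflected ≈ 347 mW; P_delivered ≈ 422 mW

|Γ| = |(182 + j665)/(782 + j665)| = 0.672
|Γ|² = 0.451
P_refl = |Γ|²·P_inc = 347 mW, P_del = (1 − |Γ|²)·P_inc = 422 mW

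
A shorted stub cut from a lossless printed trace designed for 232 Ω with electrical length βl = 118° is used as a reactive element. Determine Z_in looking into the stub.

Z_in ≈ −j436 Ω

tan(βl) = -1.88
For a shorted stub, Z_in = jZ_0·tan(βl)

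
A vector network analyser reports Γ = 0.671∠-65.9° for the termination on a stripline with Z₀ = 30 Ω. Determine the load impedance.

Z_L = Z_0·(1 + Γ)/(1 − Γ) = 30·(1.27 − j0.613)/(0.726 + j0.613)

Z_L ≈ 18.3 − j40.7 Ω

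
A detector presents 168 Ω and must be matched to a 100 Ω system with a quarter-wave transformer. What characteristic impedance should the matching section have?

Z_qwt ≈ 130 Ω

Z_qwt = √(Z_0·R_L) = √(100 × 168) = √16800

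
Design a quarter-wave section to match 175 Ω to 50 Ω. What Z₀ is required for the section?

Z_qwt ≈ 93.5 Ω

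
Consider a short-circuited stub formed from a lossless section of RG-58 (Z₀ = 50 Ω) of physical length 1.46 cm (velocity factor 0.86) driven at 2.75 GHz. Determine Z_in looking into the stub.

λ = v/f = 0.86·c / 2.75 GHz = 0.0938 m
βl = 2π·l/λ = 2π × 0.156 = 56°
tan(βl) = 1.48
For a short-circuited stub, Z_in = jZ_0·tan(βl)

Z_in ≈ +j74.2 Ω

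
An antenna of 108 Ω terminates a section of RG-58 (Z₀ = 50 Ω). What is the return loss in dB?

RL ≈ 8.7 dB

Γ = (108 − 50)/(108 + 50) = 0.367
RL = −20·log₁₀|Γ| = −20·log₁₀(0.367)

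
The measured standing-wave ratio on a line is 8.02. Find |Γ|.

|Γ| = (S − 1)/(S + 1) = (8.02 − 1)/(8.02 + 1) = 7.02/9.02

|Γ| ≈ 0.778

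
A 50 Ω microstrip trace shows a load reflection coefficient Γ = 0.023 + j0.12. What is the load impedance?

Z_L = Z_0·(1 + Γ)/(1 − Γ) = 50·(1.02 + j0.12)/(0.977 − j0.12)

Z_L ≈ 50.8 + j12.4 Ω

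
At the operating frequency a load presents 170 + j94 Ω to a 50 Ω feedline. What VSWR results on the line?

VSWR ≈ 4.51

Γ = (Z_L − Z_0)/(Z_L + Z_0) = (120 + j94)/(220 + j94)
|Γ| = 152/239 = 0.637
VSWR = (1 + |Γ|)/(1 − |Γ|) = 1.64/0.363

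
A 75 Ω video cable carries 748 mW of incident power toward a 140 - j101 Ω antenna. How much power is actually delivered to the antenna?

|Γ| = |(65 − j101)/(215 − j101)| = 0.506
|Γ|² = 0.256
P_refl = |Γ|²·P_inc = 191 mW, P_del = (1 − |Γ|²)·P_inc = 557 mW

P_delivered ≈ 557 mW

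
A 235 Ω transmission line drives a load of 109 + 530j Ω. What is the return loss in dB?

RL ≈ 1.29 dB

Γ = (-126 + j530)/(344 + j530), |Γ| = 0.862
RL = −20·log₁₀|Γ| = −20·log₁₀(0.862)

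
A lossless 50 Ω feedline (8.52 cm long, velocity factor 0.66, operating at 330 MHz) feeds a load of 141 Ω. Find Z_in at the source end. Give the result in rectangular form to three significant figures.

λ = v/f = 0.66·c / 330 MHz = 0.6 m
βl = 2π·l/λ = 2π × 0.142 = 51.1°
tan(βl) = tan(51.1°) = 1.24
Z_in = Z_0·(Z_L + jZ_0·tanβl)/(Z_0 + jZ_L·tanβl)
     = 50·(141 + j62)/(50 + j175)

Z_in ≈ 27 − j32.6 Ω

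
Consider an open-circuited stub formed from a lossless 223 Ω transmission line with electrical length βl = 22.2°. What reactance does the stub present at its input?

X_in ≈ -546 Ω (capacitive)

tan(βl) = 0.408
For an open-circuited stub, Z_in = −jZ_0·cot(βl) = −jZ_0/tan(βl)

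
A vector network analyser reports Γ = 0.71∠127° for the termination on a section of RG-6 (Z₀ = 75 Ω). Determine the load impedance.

Z_L ≈ 15.8 + j36.1 Ω

Z_L = Z_0·(1 + Γ)/(1 − Γ) = 75·(0.573 + j0.567)/(1.43 − j0.567)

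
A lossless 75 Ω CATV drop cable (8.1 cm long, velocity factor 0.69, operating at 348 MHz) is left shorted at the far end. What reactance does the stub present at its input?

λ = v/f = 0.69·c / 348 MHz = 0.595 m
βl = 2π·l/λ = 2π × 0.136 = 49°
tan(βl) = 1.15
For a shorted stub, Z_in = jZ_0·tan(βl)

X_in ≈ 86.3 Ω (inductive)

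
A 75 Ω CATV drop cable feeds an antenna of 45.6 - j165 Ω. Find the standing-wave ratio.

Γ = (Z_L − Z_0)/(Z_L + Z_0) = (-29.4 − j165)/(120.6 − j165)
|Γ| = 168/204 = 0.82
VSWR = (1 + |Γ|)/(1 − |Γ|) = 1.82/0.18

VSWR ≈ 10.1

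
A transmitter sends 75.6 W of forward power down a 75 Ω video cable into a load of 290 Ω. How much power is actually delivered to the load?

Γ = (290 − 75)/(290 + 75) = 0.589
|Γ|² = 0.347
P_refl = |Γ|²·P_inc = 26.2 W, P_del = (1 − |Γ|²)·P_inc = 49.4 W

P_delivered ≈ 49.4 W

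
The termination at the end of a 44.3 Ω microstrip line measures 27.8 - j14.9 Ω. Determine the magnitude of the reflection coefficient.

Γ = (Z_L − Z_0)/(Z_L + Z_0) = (-16.5 − j14.9)/(72.1 − j14.9)
|Γ| = 22.2/73.6

|Γ| ≈ 0.302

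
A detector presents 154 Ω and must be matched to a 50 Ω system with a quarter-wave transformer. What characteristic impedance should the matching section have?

Z_qwt ≈ 87.7 Ω

Z_qwt = √(Z_0·R_L) = √(50 × 154) = √7700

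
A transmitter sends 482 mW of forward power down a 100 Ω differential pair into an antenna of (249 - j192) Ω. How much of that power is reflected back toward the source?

|Γ| = |(149 − j192)/(349 − j192)| = 0.61
|Γ|² = 0.372
P_refl = |Γ|²·P_inc = 179 mW, P_del = (1 − |Γ|²)·P_inc = 303 mW

P_reflected ≈ 179 mW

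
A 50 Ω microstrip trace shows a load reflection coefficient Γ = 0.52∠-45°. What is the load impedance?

Z_L = Z_0·(1 + Γ)/(1 − Γ) = 50·(1.37 − j0.368)/(0.632 + j0.368)

Z_L ≈ 68.2 − j68.7 Ω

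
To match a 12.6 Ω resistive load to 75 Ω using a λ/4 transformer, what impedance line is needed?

Z_qwt ≈ 30.7 Ω

Z_qwt = √(Z_0·R_L) = √(75 × 12.6) = √945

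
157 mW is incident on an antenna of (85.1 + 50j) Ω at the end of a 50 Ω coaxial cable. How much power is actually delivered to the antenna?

P_delivered ≈ 129 mW

|Γ| = |(35.1 + j50)/(135.1 + j50)| = 0.424
|Γ|² = 0.18
P_refl = |Γ|²·P_inc = 28.2 mW, P_del = (1 − |Γ|²)·P_inc = 129 mW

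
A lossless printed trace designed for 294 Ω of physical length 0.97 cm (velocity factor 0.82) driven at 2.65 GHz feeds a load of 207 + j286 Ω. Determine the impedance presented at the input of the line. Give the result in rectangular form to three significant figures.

λ = v/f = 0.82·c / 2.65 GHz = 0.0928 m
βl = 2π·l/λ = 2π × 0.104 = 37.6°
tan(βl) = tan(37.6°) = 0.771
Z_in = Z_0·(Z_L + jZ_0·tanβl)/(Z_0 + jZ_L·tanβl)
     = 294·(207 + j513)/(73.6 + j160)

Z_in ≈ 924 + j44.9 Ω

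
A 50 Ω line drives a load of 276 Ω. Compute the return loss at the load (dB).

RL ≈ 3.18 dB

Γ = (276 − 50)/(276 + 50) = 0.693
RL = −20·log₁₀|Γ| = −20·log₁₀(0.693)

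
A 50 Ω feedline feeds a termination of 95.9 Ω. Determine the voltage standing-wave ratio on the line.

Γ = (95.9 − 50)/(95.9 + 50) = 0.315
VSWR = (1 + 0.315)/(1 − 0.315)

VSWR ≈ 1.92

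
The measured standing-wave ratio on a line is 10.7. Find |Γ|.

|Γ| ≈ 0.829

|Γ| = (S − 1)/(S + 1) = (10.7 − 1)/(10.7 + 1) = 9.7/11.7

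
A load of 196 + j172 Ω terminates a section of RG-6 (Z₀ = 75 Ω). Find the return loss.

RL ≈ 3.67 dB

Γ = (121 + j172)/(271 + j172), |Γ| = 0.655
RL = −20·log₁₀|Γ| = −20·log₁₀(0.655)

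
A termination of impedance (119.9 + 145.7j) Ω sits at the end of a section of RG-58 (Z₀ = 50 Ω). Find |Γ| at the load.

Γ = (Z_L − Z_0)/(Z_L + Z_0) = (69.9 + j145.7)/(169.9 + j145.7)
|Γ| = 162/224

|Γ| ≈ 0.722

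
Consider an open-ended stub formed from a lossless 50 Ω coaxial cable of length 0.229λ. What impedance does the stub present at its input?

βl = 2π × 0.229 = 82.4°
tan(βl) = 7.53
For an open-ended stub, Z_in = −jZ_0·cot(βl) = −jZ_0/tan(βl)

Z_in ≈ −j6.64 Ω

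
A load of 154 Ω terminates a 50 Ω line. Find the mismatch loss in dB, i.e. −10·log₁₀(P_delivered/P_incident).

mismatch loss ≈ 1.31 dB

Γ = (154 − 50)/(154 + 50) = 0.51
|Γ|² = 0.26, so P_del/P_inc = 1 − |Γ|² = 0.74
ML = −10·log₁₀(1 − |Γ|²)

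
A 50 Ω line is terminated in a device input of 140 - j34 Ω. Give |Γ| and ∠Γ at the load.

Γ ≈ 0.498 ∠ -10.5°

Γ = (Z_L − Z_0)/(Z_L + Z_0) = (90 − j34)/(190 − j34)
|Γ| = 96.2/193 = 0.498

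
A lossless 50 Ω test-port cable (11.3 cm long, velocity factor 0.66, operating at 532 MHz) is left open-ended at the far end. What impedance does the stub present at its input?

λ = v/f = 0.66·c / 532 MHz = 0.372 m
βl = 2π·l/λ = 2π × 0.304 = 109°
tan(βl) = -2.86
For an open-ended stub, Z_in = −jZ_0·cot(βl) = −jZ_0/tan(βl)

Z_in ≈ +j17.5 Ω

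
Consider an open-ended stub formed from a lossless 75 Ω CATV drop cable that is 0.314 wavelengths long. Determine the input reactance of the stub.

βl = 2π × 0.314 = 113°
tan(βl) = -2.35
For an open-ended stub, Z_in = −jZ_0·cot(βl) = −jZ_0/tan(βl)

X_in ≈ 31.9 Ω (inductive)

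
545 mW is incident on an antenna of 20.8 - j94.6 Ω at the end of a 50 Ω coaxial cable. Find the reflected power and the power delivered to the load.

P_reflected ≈ 383 mW; P_delivered ≈ 162 mW

|Γ| = |(-29.2 − j94.6)/(70.8 − j94.6)| = 0.838
|Γ|² = 0.702
P_refl = |Γ|²·P_inc = 383 mW, P_del = (1 − |Γ|²)·P_inc = 162 mW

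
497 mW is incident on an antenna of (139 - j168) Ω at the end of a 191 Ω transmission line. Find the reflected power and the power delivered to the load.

P_reflected ≈ 112 mW; P_delivered ≈ 385 mW

|Γ| = |(-52 − j168)/(330 − j168)| = 0.475
|Γ|² = 0.226
P_refl = |Γ|²·P_inc = 112 mW, P_del = (1 − |Γ|²)·P_inc = 385 mW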